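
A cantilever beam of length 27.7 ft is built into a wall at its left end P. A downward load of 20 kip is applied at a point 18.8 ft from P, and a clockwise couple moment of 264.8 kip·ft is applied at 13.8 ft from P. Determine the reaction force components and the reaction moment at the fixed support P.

ΣF_x = 0: P_x = 0.
ΣF_y = 0: P_y − 20 = 0 → P_y = 20.00 kip.
ΣM about P: M_P − 20·18.8 − 264.8 = 0 → M_P = 640.8 kip·ft.

P_x = 0, P_y = 20.00 kip, M_P = 640.8 kip·ft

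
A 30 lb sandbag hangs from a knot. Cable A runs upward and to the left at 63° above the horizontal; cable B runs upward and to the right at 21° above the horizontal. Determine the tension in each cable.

T_A = 28.16 lb, T_B = 13.69 lb

ΣF_x = 0: −T_A·cos63° + T_B·cos21° = 0 → T_B = 0.48629·T_A.
ΣF_y = 0: T_A·sin63° + T_B·sin21° = 30.
Substitute: T_A·(0.891007 + 0.48629·0.358368) = 30 → T_A = 28.1617 ≈ 28.16 lb.
Then T_B = 0.48629 × 28.1617 = 13.69 lb.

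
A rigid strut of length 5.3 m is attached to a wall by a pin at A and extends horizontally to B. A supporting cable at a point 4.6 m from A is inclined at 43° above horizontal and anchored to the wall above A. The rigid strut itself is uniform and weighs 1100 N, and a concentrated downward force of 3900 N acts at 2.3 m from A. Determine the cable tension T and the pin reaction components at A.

T = 3788 N, A_x = 2771 N, A_y = 2416 N

ΣM about A: T·sin43°·4.6 − 1100·2.65 − 3900·2.3 = 0 → T = 11885/(4.6·0.681998) = 3788.42 ≈ 3788 N.
ΣF_x = 0: A_x − T·cos43° = 0 → A_x = 3788.42 × 0.731354 = 2771 N.
ΣF_y = 0: A_y + T·sin43° − 1100 − 3900 = 0 → A_y = 5000 − 3788.42 × 0.681998 = 2416 N.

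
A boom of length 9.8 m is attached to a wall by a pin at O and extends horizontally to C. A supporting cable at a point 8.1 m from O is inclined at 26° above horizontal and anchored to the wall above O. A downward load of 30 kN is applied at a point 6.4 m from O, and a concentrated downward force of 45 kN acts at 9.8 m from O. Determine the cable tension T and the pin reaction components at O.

ΣM about O: T·sin26°·8.1 − 30·6.4 − 45·9.8 = 0 → T = 633/(8.1·0.438371) = 178.269 ≈ 178.3 kN.
ΣF_x = 0: O_x − T·cos26° = 0 → O_x = 178.269 × 0.898794 = 160.2 kN.
ΣF_y = 0: O_y + T·sin26° − 30 − 45 = 0 → O_y = 75 − 178.269 × 0.438371 = -3.148 kN.

T = 178.3 kN, O_x = 160.2 kN, O_y = -3.148 kN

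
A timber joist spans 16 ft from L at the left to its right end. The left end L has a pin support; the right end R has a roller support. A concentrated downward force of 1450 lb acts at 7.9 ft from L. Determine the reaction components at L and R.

L_x = 0, L_y = 734.1 lb, R_y = 715.9 lb

Taking moments about L: R_y·16 − 1450·7.9 = 0 → R_y = 11455/16 = 715.938 ≈ 715.9 lb.
ΣF_y = 0: L_y + 715.938 − 1450 = 0 → L_y = 734.1 lb.
ΣF_x = 0: no horizontal applied forces, so L_x = 0.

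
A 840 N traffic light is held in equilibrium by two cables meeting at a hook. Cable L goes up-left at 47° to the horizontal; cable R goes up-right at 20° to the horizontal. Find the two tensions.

ΣF_x = 0: −T_L·cos47° + T_R·cos20° = 0 → T_R = 0.725767·T_L.
ΣF_y = 0: T_L·sin47° + T_R·sin20° = 840.
Substitute: T_L·(0.731354 + 0.725767·0.34202) = 840 → T_L = 857.51 ≈ 857.5 N.
Then T_R = 0.725767 × 857.51 = 622.4 N.

T_L = 857.5 N, T_R = 622.4 N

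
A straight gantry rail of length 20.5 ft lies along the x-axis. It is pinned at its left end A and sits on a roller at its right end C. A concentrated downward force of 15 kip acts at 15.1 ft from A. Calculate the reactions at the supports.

A_x = 0, A_y = 3.951 kip, C_y = 11.05 kip

ΣM about A: C_y·20.5 − 15·15.1 = 0 → C_y = 226.5/20.5 = 11.0488 ≈ 11.05 kip.
ΣF_y = 0: A_y + 11.0488 − 15 = 0 → A_y = 3.951 kip.
ΣF_x = 0: no horizontal applied forces, so A_x = 0.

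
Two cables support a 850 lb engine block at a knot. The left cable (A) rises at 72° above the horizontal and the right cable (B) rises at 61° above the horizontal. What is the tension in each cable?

T_A = 563.5 lb, T_B = 359.1 lb

ΣF_x = 0: −T_A·cos72° + T_B·cos61° = 0 → T_B = 0.637399·T_A.
ΣF_y = 0: T_A·sin72° + T_B·sin61° = 850.
Substitute: T_A·(0.951057 + 0.637399·0.87462) = 850 → T_A = 563.459 ≈ 563.5 lb.
Then T_B = 0.637399 × 563.459 = 359.1 lb.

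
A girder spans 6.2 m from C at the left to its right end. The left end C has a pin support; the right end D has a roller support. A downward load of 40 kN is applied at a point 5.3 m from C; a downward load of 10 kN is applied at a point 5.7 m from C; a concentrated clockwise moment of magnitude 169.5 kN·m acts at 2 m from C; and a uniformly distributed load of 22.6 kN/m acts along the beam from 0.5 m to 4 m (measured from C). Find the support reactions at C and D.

Resultant of the distributed load: 22.6 × 3.5 = 79.1 kN at 2.25 m from C.
Taking moments about C: D_y·6.2 − 40·5.3 − 10·5.7 − 169.5 − (22.6·3.5)·2.25 = 0 → D_y = 616.475/6.2 = 99.4315 ≈ 99.43 kN.
ΣF_y = 0: C_y + 99.4315 − 40 − 10 − 22.6·3.5 = 0 → C_y = 29.67 kN.
ΣF_x = 0: no horizontal applied forces, so C_x = 0.

C_x = 0, C_y = 29.67 kN, D_y = 99.43 kN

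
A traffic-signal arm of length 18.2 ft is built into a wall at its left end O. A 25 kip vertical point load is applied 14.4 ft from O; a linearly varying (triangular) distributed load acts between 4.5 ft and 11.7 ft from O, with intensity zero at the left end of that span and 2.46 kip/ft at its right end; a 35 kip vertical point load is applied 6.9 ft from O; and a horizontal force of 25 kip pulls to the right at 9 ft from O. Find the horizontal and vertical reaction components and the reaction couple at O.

O_x = -25.00 kip, O_y = 68.86 kip, M_O = 683.9 kip·ft

Resultant of the triangular load: ½ × 2.46 × 7.2 = 8.856 kip, acting at 9.3 ft from O (one-third of the span from the peak).
ΣF_x = 0: O_x + 25 = 0 → O_x = -25.00 kip.
ΣF_y = 0: O_y − 25 − ½·2.46·7.2 − 35 = 0 → O_y = 68.86 kip.
ΣM about O: M_O − 25·14.4 − (½·2.46·7.2)·9.3 − 35·6.9 = 0 → M_O = 683.9 kip·ft.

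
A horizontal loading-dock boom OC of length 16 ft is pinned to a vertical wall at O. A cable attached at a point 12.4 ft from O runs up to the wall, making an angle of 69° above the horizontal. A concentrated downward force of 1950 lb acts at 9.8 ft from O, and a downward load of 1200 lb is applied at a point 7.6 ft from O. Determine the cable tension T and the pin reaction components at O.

T = 2439 lb, O_x = 873.9 lb, O_y = 873.4 lb

ΣM about O: T·sin69°·12.4 − 1950·9.8 − 1200·7.6 = 0 → T = 28230/(12.4·0.93358) = 2438.58 ≈ 2439 lb.
ΣF_x = 0: O_x − T·cos69° = 0 → O_x = 2438.58 × 0.358368 = 873.9 lb.
ΣF_y = 0: O_y + T·sin69° − 1950 − 1200 = 0 → O_y = 3150 − 2438.58 × 0.93358 = 873.4 lb.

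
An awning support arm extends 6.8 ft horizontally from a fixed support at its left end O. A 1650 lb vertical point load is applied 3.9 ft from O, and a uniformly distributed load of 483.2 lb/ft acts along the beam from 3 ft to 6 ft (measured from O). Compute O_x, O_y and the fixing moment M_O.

Resultant of the distributed load: 483.2 × 3 = 1449.6 lb at 4.5 ft from O.
ΣF_x = 0: O_x = 0.
ΣF_y = 0: O_y − 1650 − 483.2·3 = 0 → O_y = 3100 lb.
ΣM about O: M_O − 1650·3.9 − (483.2·3)·4.5 = 0 → M_O = 12960 lb·ft.

O_x = 0, O_y = 3100 lb, M_O = 12960 lb·ft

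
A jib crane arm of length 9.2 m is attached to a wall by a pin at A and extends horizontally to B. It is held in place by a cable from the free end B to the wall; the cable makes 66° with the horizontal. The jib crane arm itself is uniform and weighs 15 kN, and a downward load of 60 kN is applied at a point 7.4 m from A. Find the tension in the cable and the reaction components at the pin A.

T = 61.04 kN, A_x = 24.83 kN, A_y = 19.24 kN

ΣM about A: T·sin66°·9.2 − 15·4.6 − 60·7.4 = 0 → T = 513/(9.2·0.913545) = 61.0379 ≈ 61.04 kN.
ΣF_x = 0: A_x − T·cos66° = 0 → A_x = 61.0379 × 0.406737 = 24.83 kN.
ΣF_y = 0: A_y + T·sin66° − 15 − 60 = 0 → A_y = 75 − 61.0379 × 0.913545 = 19.24 kN.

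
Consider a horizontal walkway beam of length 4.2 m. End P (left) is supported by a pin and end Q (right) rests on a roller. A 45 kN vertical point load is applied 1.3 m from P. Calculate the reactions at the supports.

Moments about P: Q_y·4.2 − 45·1.3 = 0 → Q_y = 58.5/4.2 = 13.9286 ≈ 13.93 kN.
ΣF_y = 0: P_y + 13.9286 − 45 = 0 → P_y = 31.07 kN.
ΣF_x = 0: no horizontal applied forces, so P_x = 0.

P_x = 0, P_y = 31.07 kN, Q_y = 13.93 kN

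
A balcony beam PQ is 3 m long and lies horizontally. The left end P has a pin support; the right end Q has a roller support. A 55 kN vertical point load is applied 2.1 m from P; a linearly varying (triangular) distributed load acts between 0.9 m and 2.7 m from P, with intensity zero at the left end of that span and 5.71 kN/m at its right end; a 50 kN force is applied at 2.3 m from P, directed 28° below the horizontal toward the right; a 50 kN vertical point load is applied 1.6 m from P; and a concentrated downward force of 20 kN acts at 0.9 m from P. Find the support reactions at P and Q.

P_x = -44.15 kN, P_y = 60.85 kN, Q_y = 92.76 kN

Resultant of the triangular load: ½ × 5.71 × 1.8 = 5.139 kN, acting at 2.1 m from P (one-third of the span from the peak).
ΣM about P: Q_y·3 − 55·2.1 − (½·5.71·1.8)·2.1 − 50·sin28°·2.3 − 50·1.6 − 20·0.9 = 0 → Q_y = 278.281/3 = 92.7603 ≈ 92.76 kN.
ΣF_y = 0: P_y + 92.7603 − 55 − ½·5.71·1.8 − 50·sin28° − 50 − 20 = 0 → P_y = 60.85 kN.
ΣF_x = 0: P_x + 50·cos28° = 0 → P_x = -44.15 kN.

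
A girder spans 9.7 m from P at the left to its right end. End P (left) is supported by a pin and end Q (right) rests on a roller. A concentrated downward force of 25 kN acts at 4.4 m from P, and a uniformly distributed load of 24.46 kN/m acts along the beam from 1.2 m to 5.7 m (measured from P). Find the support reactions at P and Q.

Resultant of the distributed load: 24.46 × 4.5 = 110.07 kN at 3.45 m from P.
Moments about P: Q_y·9.7 − 25·4.4 − (24.46·4.5)·3.45 = 0 → Q_y = 489.7415/9.7 = 50.4888 ≈ 50.49 kN.
ΣF_y = 0: P_y + 50.4888 − 25 − 24.46·4.5 = 0 → P_y = 84.58 kN.
ΣF_x = 0: no horizontal applied forces, so P_x = 0.

P_x = 0, P_y = 84.58 kN, Q_y = 50.49 kN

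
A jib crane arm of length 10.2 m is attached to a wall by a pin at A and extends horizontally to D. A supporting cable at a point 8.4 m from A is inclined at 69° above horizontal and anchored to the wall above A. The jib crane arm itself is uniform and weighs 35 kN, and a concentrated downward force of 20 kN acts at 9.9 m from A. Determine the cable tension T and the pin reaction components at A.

T = 48.01 kN, A_x = 17.21 kN, A_y = 10.18 kN

ΣM about A: T·sin69°·8.4 − 35·5.1 − 20·9.9 = 0 → T = 376.5/(8.4·0.93358) = 48.0103 ≈ 48.01 kN.
ΣF_x = 0: A_x − T·cos69° = 0 → A_x = 48.0103 × 0.358368 = 17.21 kN.
ΣF_y = 0: A_y + T·sin69° − 35 − 20 = 0 → A_y = 55 − 48.0103 × 0.93358 = 10.18 kN.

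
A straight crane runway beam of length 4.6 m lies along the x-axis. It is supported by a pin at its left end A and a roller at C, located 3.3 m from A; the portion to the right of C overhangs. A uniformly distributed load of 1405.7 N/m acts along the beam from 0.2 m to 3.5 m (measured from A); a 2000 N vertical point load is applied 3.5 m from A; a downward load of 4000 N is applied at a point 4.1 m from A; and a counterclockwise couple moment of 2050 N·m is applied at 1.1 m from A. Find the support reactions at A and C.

Resultant of the distributed load: 1405.7 × 3.3 = 4638.81 N at 1.85 m from A.
Taking moments about A: C_y·3.3 − (1405.7·3.3)·1.85 − 2000·3.5 − 4000·4.1 + 2050 = 0 → C_y = 29931.7985/3.3 = 9070.24 ≈ 9070 N.
ΣF_y = 0: A_y + 9070.24 − 1405.7·3.3 − 2000 − 4000 = 0 → A_y = 1569 N.
ΣF_x = 0: no horizontal applied forces, so A_x = 0.

A_x = 0, A_y = 1569 N, C_y = 9070 N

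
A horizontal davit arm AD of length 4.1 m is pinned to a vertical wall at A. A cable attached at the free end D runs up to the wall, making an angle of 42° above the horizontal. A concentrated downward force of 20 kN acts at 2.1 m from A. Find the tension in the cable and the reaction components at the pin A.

T = 15.31 kN, A_x = 11.38 kN, A_y = 9.756 kN

ΣM about A: T·sin42°·4.1 − 20·2.1 = 0 → T = 42/(4.1·0.669131) = 15.3093 ≈ 15.31 kN.
ΣF_x = 0: A_x − T·cos42° = 0 → A_x = 15.3093 × 0.743145 = 11.38 kN.
ΣF_y = 0: A_y + T·sin42° − 20 = 0 → A_y = 20 − 15.3093 × 0.669131 = 9.756 kN.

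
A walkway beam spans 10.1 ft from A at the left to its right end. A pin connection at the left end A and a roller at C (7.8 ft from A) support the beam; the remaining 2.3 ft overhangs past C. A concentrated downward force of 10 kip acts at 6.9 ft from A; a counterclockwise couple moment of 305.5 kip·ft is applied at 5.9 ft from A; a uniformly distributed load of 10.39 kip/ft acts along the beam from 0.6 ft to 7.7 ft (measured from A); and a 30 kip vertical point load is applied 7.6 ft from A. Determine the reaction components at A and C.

Resultant of the distributed load: 10.39 × 7.1 = 73.769 kip at 4.15 ft from A.
Taking moments about A: C_y·7.8 − 10·6.9 + 305.5 − (10.39·7.1)·4.15 − 30·7.6 = 0 → C_y = 297.64135/7.8 = 38.1591 ≈ 38.16 kip.
ΣF_y = 0: A_y + 38.1591 − 10 − 10.39·7.1 − 30 = 0 → A_y = 75.61 kip.
ΣF_x = 0: no horizontal applied forces, so A_x = 0.

A_x = 0, A_y = 75.61 kip, C_y = 38.16 kip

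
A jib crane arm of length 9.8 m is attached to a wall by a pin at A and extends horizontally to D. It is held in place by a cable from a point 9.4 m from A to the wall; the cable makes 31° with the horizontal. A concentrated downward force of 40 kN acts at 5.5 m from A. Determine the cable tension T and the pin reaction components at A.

ΣM about A: T·sin31°·9.4 − 40·5.5 = 0 → T = 220/(9.4·0.515038) = 45.4418 ≈ 45.44 kN.
ΣF_x = 0: A_x − T·cos31° = 0 → A_x = 45.4418 × 0.857167 = 38.95 kN.
ΣF_y = 0: A_y + T·sin31° − 40 = 0 → A_y = 40 − 45.4418 × 0.515038 = 16.60 kN.

T = 45.44 kN, A_x = 38.95 kN, A_y = 16.60 kN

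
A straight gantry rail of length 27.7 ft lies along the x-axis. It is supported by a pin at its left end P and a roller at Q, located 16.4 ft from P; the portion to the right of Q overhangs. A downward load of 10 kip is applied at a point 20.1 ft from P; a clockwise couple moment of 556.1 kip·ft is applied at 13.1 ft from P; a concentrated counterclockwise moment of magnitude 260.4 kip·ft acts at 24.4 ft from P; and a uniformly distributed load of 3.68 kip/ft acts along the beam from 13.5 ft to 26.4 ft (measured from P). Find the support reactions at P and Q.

Resultant of the distributed load: 3.68 × 12.9 = 47.472 kip at 19.95 ft from P.
Moments about P: Q_y·16.4 − 10·20.1 − 556.1 + 260.4 − (3.68·12.9)·19.95 = 0 → Q_y = 1443.7664/16.4 = 88.0345 ≈ 88.03 kip.
ΣF_y = 0: P_y + 88.0345 − 10 − 3.68·12.9 = 0 → P_y = -30.56 kip.
ΣF_x = 0: no horizontal applied forces, so P_x = 0.

P_x = 0, P_y = -30.56 kip, Q_y = 88.03 kip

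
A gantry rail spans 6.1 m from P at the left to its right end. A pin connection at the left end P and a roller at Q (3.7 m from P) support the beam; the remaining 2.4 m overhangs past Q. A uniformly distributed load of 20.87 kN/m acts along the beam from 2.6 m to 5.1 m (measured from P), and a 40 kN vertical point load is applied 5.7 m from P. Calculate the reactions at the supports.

Resultant of the distributed load: 20.87 × 2.5 = 52.175 kN at 3.85 m from P.
ΣM about P: Q_y·3.7 − (20.87·2.5)·3.85 − 40·5.7 = 0 → Q_y = 428.87375/3.7 = 115.912 ≈ 115.9 kN.
ΣF_y = 0: P_y + 115.912 − 20.87·2.5 − 40 = 0 → P_y = -23.74 kN.
ΣF_x = 0: no horizontal applied forces, so P_x = 0.

P_x = 0, P_y = -23.74 kN, Q_y = 115.9 kN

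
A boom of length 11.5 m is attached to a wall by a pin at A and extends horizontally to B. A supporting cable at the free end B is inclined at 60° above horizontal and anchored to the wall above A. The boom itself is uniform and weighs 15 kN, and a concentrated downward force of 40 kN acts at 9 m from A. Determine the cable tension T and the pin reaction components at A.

ΣM about A: T·sin60°·11.5 − 15·5.75 − 40·9 = 0 → T = 446.25/(11.5·0.866025) = 44.8074 ≈ 44.81 kN.
ΣF_x = 0: A_x − T·cos60° = 0 → A_x = 44.8074 × 0.5 = 22.40 kN.
ΣF_y = 0: A_y + T·sin60° − 15 − 40 = 0 → A_y = 55 − 44.8074 × 0.866025 = 16.20 kN.

T = 44.81 kN, A_x = 22.40 kN, A_y = 16.20 kN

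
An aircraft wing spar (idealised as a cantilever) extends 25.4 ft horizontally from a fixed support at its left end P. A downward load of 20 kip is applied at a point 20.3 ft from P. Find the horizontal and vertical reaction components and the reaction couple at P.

ΣF_x = 0: P_x = 0.
ΣF_y = 0: P_y − 20 = 0 → P_y = 20.00 kip.
ΣM about P: M_P − 20·20.3 = 0 → M_P = 406.0 kip·ft.

P_x = 0, P_y = 20.00 kip, M_P = 406.0 kip·ft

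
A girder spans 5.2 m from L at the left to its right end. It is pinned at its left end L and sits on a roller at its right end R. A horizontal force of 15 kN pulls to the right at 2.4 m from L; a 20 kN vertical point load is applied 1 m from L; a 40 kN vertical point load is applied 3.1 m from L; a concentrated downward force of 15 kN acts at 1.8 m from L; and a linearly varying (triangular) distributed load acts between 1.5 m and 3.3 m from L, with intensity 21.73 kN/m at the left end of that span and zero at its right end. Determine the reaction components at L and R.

L_x = -15.00 kN, L_y = 53.77 kN, R_y = 40.78 kN

Resultant of the triangular load: ½ × 21.73 × 1.8 = 19.557 kN, acting at 2.1 m from L (one-third of the span from the peak).
ΣM about L: R_y·5.2 − 20·1 − 40·3.1 − 15·1.8 − (½·21.73·1.8)·2.1 = 0 → R_y = 212.0697/5.2 = 40.7826 ≈ 40.78 kN.
ΣF_y = 0: L_y + 40.7826 − 20 − 40 − 15 − ½·21.73·1.8 = 0 → L_y = 53.77 kN.
ΣF_x = 0: L_x + 15 = 0 → L_x = -15.00 kN.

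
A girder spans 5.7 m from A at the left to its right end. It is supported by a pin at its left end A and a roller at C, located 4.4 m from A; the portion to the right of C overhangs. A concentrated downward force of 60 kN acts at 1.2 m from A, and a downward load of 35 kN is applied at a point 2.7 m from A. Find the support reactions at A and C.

Moments about A: C_y·4.4 − 60·1.2 − 35·2.7 = 0 → C_y = 166.5/4.4 = 37.8409 ≈ 37.84 kN.
ΣF_y = 0: A_y + 37.8409 − 60 − 35 = 0 → A_y = 57.16 kN.
ΣF_x = 0: no horizontal applied forces, so A_x = 0.

A_x = 0, A_y = 57.16 kN, C_y = 37.84 kN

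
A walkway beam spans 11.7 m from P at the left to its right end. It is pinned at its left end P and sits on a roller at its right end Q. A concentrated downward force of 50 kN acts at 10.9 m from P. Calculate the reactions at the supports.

P_x = 0, P_y = 3.419 kN, Q_y = 46.58 kN

Moments about P: Q_y·11.7 − 50·10.9 = 0 → Q_y = 545/11.7 = 46.5812 ≈ 46.58 kN.
ΣF_y = 0: P_y + 46.5812 − 50 = 0 → P_y = 3.419 kN.
ΣF_x = 0: no horizontal applied forces, so P_x = 0.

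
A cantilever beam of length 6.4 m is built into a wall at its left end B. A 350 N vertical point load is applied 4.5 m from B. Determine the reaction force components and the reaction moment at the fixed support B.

B_x = 0, B_y = 350.0 N, M_B = 1575 N·m

ΣF_x = 0: B_x = 0.
ΣF_y = 0: B_y − 350 = 0 → B_y = 350.0 N.
ΣM about B: M_B − 350·4.5 = 0 → M_B = 1575 N·m.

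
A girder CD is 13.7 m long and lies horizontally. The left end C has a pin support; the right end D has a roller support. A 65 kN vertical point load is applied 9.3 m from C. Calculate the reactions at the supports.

C_x = 0, C_y = 20.88 kN, D_y = 44.12 kN

Taking moments about C: D_y·13.7 − 65·9.3 = 0 → D_y = 604.5/13.7 = 44.1241 ≈ 44.12 kN.
ΣF_y = 0: C_y + 44.1241 − 65 = 0 → C_y = 20.88 kN.
ΣF_x = 0: no horizontal applied forces, so C_x = 0.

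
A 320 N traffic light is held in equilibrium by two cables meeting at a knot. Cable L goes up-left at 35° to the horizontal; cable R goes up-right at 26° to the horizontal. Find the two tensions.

T_L = 328.8 N, T_R = 299.7 N

ΣF_x = 0: −T_L·cos35° + T_R·cos26° = 0 → T_R = 0.91139·T_L.
ΣF_y = 0: T_L·sin35° + T_R·sin26° = 320.
Substitute: T_L·(0.573576 + 0.91139·0.438371) = 320 → T_L = 328.845 ≈ 328.8 N.
Then T_R = 0.91139 × 328.845 = 299.7 N.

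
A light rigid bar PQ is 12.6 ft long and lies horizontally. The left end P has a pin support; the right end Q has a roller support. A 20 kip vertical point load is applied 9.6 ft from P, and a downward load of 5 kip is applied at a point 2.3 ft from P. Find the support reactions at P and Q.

P_x = 0, P_y = 8.849 kip, Q_y = 16.15 kip

ΣM about P: Q_y·12.6 − 20·9.6 − 5·2.3 = 0 → Q_y = 203.5/12.6 = 16.1508 ≈ 16.15 kip.
ΣF_y = 0: P_y + 16.1508 − 20 − 5 = 0 → P_y = 8.849 kip.
ΣF_x = 0: no horizontal applied forces, so P_x = 0.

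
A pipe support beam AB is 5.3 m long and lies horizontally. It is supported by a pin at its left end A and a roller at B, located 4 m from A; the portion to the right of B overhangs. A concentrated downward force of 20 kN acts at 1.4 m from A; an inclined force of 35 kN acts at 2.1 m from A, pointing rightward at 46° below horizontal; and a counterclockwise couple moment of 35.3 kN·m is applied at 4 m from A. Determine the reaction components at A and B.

ΣM about A: B_y·4 − 20·1.4 − 35·sin46°·2.1 + 35.3 = 0 → B_y = 45.5715/4 = 11.3929 ≈ 11.39 kN.
ΣF_y = 0: A_y + 11.3929 − 20 − 35·sin46° = 0 → A_y = 33.78 kN.
ΣF_x = 0: A_x + 35·cos46° = 0 → A_x = -24.31 kN.

A_x = -24.31 kN, A_y = 33.78 kN, B_y = 11.39 kN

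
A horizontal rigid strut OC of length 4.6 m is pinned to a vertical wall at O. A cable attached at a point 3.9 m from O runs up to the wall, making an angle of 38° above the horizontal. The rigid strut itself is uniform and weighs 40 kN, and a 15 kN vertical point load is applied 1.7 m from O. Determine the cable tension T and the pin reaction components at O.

ΣM about O: T·sin38°·3.9 − 40·2.3 − 15·1.7 = 0 → T = 117.5/(3.9·0.615661) = 48.9364 ≈ 48.94 kN.
ΣF_x = 0: O_x − T·cos38° = 0 → O_x = 48.9364 × 0.788011 = 38.56 kN.
ΣF_y = 0: O_y + T·sin38° − 40 − 15 = 0 → O_y = 55 − 48.9364 × 0.615661 = 24.87 kN.

T = 48.94 kN, O_x = 38.56 kN, O_y = 24.87 kN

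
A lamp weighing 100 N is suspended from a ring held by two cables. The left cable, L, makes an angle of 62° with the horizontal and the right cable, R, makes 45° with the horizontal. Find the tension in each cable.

ΣF_x = 0: −T_L·cos62° + T_R·cos45° = 0 → T_R = 0.663933·T_L.
ΣF_y = 0: T_L·sin62° + T_R·sin45° = 100.
Substitute: T_L·(0.882948 + 0.663933·0.707107) = 100 → T_L = 73.9415 ≈ 73.94 N.
Then T_R = 0.663933 × 73.9415 = 49.09 N.

T_L = 73.94 N, T_R = 49.09 N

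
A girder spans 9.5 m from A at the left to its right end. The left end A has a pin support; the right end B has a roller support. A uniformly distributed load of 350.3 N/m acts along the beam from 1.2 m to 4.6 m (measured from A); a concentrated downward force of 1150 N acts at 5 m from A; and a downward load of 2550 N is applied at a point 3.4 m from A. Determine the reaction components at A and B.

A_x = 0, A_y = 3010 N, B_y = 1881 N

Resultant of the distributed load: 350.3 × 3.4 = 1191.02 N at 2.9 m from A.
ΣM about A: B_y·9.5 − (350.3·3.4)·2.9 − 1150·5 − 2550·3.4 = 0 → B_y = 17873.958/9.5 = 1881.47 ≈ 1881 N.
ΣF_y = 0: A_y + 1881.47 − 350.3·3.4 − 1150 − 2550 = 0 → A_y = 3010 N.
ΣF_x = 0: no horizontal applied forces, so A_x = 0.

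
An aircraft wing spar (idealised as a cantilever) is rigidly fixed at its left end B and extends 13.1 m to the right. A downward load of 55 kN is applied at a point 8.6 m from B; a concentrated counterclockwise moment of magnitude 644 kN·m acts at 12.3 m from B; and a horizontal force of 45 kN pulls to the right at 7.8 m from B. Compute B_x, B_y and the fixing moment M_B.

B_x = -45.00 kN, B_y = 55.00 kN, M_B = -171.0 kN·m

ΣF_x = 0: B_x + 45 = 0 → B_x = -45.00 kN.
ΣF_y = 0: B_y − 55 = 0 → B_y = 55.00 kN.
ΣM about B: M_B − 55·8.6 + 644 = 0 → M_B = -171.0 kN·m.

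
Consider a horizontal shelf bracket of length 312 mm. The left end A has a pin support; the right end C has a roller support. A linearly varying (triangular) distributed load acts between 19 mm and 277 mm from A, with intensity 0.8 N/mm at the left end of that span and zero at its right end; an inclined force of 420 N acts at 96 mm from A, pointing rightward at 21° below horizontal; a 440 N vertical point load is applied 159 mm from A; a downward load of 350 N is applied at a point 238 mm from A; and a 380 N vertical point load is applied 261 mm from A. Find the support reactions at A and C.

A_x = -392.1 N, A_y = 533.6 N, C_y = 890.1 N

Resultant of the triangular load: ½ × 0.8 × 258 = 103.2 N, acting at 105 mm from A (one-third of the span from the peak).
ΣM about A: C_y·312 − (½·0.8·258)·105 − 420·sin21°·96 − 440·159 − 350·238 − 380·261 = 0 → C_y = 277725/312 = 890.144 ≈ 890.1 N.
ΣF_y = 0: A_y + 890.144 − ½·0.8·258 − 420·sin21° − 440 − 350 − 380 = 0 → A_y = 533.6 N.
ΣF_x = 0: A_x + 420·cos21° = 0 → A_x = -392.1 N.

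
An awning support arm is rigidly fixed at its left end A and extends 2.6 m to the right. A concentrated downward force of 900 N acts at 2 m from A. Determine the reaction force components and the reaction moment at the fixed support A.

ΣF_x = 0: A_x = 0.
ΣF_y = 0: A_y − 900 = 0 → A_y = 900.0 N.
ΣM about A: M_A − 900·2 = 0 → M_A = 1800 N·m.

A_x = 0, A_y = 900.0 N, M_A = 1800 N·m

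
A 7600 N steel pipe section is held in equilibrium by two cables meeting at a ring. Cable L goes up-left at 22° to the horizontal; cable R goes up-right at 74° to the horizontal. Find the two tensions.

T_L = 2106 N, T_R = 7085 N

ΣF_x = 0: −T_L·cos22° + T_R·cos74° = 0 → T_R = 3.36378·T_L.
ΣF_y = 0: T_L·sin22° + T_R·sin74° = 7600.
Substitute: T_L·(0.374607 + 3.36378·0.961262) = 7600 → T_L = 2106.38 ≈ 2106 N.
Then T_R = 3.36378 × 2106.38 = 7085 N.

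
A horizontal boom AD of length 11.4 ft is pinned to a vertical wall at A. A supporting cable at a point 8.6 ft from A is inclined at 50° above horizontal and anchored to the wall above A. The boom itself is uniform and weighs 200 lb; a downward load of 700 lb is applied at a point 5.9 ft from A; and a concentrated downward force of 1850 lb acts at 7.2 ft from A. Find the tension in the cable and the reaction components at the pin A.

ΣM about A: T·sin50°·8.6 − 200·5.7 − 700·5.9 − 1850·7.2 = 0 → T = 18590/(8.6·0.766044) = 2821.81 ≈ 2822 lb.
ΣF_x = 0: A_x − T·cos50° = 0 → A_x = 2821.81 × 0.642788 = 1814 lb.
ΣF_y = 0: A_y + T·sin50° − 200 − 700 − 1850 = 0 → A_y = 2750 − 2821.81 × 0.766044 = 588.4 lb.

T = 2822 lb, A_x = 1814 lb, A_y = 588.4 lb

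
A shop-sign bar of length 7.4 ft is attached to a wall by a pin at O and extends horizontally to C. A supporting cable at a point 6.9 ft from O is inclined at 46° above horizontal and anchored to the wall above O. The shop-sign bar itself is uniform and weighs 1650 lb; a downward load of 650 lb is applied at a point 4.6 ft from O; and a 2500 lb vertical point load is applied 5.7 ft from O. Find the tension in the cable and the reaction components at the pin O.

ΣM about O: T·sin46°·6.9 − 1650·3.7 − 650·4.6 − 2500·5.7 = 0 → T = 23345/(6.9·0.71934) = 4703.39 ≈ 4703 lb.
ΣF_x = 0: O_x − T·cos46° = 0 → O_x = 4703.39 × 0.694658 = 3267 lb.
ΣF_y = 0: O_y + T·sin46° − 1650 − 650 − 2500 = 0 → O_y = 4800 − 4703.39 × 0.71934 = 1417 lb.

T = 4703 lb, O_x = 3267 lb, O_y = 1417 lb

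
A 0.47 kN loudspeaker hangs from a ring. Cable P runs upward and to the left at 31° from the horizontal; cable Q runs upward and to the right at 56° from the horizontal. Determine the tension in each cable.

ΣF_x = 0: −T_P·cos31° + T_Q·cos56° = 0 → T_Q = 1.53287·T_P.
ΣF_y = 0: T_P·sin31° + T_Q·sin56° = 0.47.
Substitute: T_P·(0.515038 + 1.53287·0.829038) = 0.47 → T_P = 0.263181 ≈ 0.2632 kN.
Then T_Q = 1.53287 × 0.263181 = 0.4034 kN.

T_P = 0.2632 kN, T_Q = 0.4034 kN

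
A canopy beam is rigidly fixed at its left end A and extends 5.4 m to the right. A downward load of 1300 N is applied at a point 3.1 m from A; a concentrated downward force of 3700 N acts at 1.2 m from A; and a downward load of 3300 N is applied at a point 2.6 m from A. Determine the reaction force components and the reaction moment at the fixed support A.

A_x = 0, A_y = 8300 N, M_A = 17050 N·m

ΣF_x = 0: A_x = 0.
ΣF_y = 0: A_y − 1300 − 3700 − 3300 = 0 → A_y = 8300 N.
ΣM about A: M_A − 1300·3.1 − 3700·1.2 − 3300·2.6 = 0 → M_A = 17050 N·m.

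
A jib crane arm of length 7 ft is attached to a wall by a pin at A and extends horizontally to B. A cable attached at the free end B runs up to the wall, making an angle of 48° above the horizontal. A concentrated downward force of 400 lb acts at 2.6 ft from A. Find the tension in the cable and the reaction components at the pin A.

ΣM about A: T·sin48°·7 − 400·2.6 = 0 → T = 1040/(7·0.743145) = 199.923 ≈ 199.9 lb.
ΣF_x = 0: A_x − T·cos48° = 0 → A_x = 199.923 × 0.669131 = 133.8 lb.
ΣF_y = 0: A_y + T·sin48° − 400 = 0 → A_y = 400 − 199.923 × 0.743145 = 251.4 lb.

T = 199.9 lb, A_x = 133.8 lb, A_y = 251.4 lb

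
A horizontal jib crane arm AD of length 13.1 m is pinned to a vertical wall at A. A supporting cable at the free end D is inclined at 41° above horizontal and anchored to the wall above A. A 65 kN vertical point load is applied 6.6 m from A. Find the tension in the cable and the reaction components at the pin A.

ΣM about A: T·sin41°·13.1 − 65·6.6 = 0 → T = 429/(13.1·0.656059) = 49.9164 ≈ 49.92 kN.
ΣF_x = 0: A_x − T·cos41° = 0 → A_x = 49.9164 × 0.75471 = 37.67 kN.
ΣF_y = 0: A_y + T·sin41° − 65 = 0 → A_y = 65 − 49.9164 × 0.656059 = 32.25 kN.

T = 49.92 kN, A_x = 37.67 kN, A_y = 32.25 kN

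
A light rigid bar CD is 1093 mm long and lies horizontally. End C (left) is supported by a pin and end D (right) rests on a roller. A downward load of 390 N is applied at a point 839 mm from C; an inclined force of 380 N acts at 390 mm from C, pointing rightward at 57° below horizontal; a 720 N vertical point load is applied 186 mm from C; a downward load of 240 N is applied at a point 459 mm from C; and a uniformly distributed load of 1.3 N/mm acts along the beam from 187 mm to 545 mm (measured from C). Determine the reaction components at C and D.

C_x = -207.0 N, C_y = 1342 N, D_y = 792.2 N

Resultant of the distributed load: 1.3 × 358 = 465.4 N at 366 mm from C.
Moments about C: D_y·1093 − 390·839 − 380·sin57°·390 − 720·186 − 240·459 − (1.3·358)·366 = 0 → D_y = 865917/1093 = 792.239 ≈ 792.2 N.
ΣF_y = 0: C_y + 792.239 − 390 − 380·sin57° − 720 − 240 − 1.3·358 = 0 → C_y = 1342 N.
ΣF_x = 0: C_x + 380·cos57° = 0 → C_x = -207.0 N.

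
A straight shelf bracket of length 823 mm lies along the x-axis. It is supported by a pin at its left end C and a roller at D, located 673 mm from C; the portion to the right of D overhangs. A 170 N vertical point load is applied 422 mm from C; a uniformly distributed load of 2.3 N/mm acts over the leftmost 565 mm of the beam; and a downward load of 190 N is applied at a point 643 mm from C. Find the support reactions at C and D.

Resultant of the distributed load: 2.3 × 565 = 1299.5 N at 282.5 mm from C.
Moments about C: D_y·673 − 170·422 − (2.3·565)·282.5 − 190·643 = 0 → D_y = 561018.75/673 = 833.609 ≈ 833.6 N.
ΣF_y = 0: C_y + 833.609 − 170 − 2.3·565 − 190 = 0 → C_y = 825.9 N.
ΣF_x = 0: no horizontal applied forces, so C_x = 0.

C_x = 0, C_y = 825.9 N, D_y = 833.6 N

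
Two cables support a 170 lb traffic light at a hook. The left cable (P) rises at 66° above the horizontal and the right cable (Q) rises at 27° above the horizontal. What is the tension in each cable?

ΣF_x = 0: −T_P·cos66° + T_Q·cos27° = 0 → T_Q = 0.456491·T_P.
ΣF_y = 0: T_P·sin66° + T_Q·sin27° = 170.
Substitute: T_P·(0.913545 + 0.456491·0.45399) = 170 → T_P = 151.679 ≈ 151.7 lb.
Then T_Q = 0.456491 × 151.679 = 69.24 lb.

T_P = 151.7 lb, T_Q = 69.24 lb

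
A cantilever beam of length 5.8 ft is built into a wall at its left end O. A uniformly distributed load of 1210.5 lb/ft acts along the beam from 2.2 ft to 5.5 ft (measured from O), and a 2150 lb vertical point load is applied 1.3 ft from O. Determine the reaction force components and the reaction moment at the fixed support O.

O_x = 0, O_y = 6145 lb, M_O = 18170 lb·ft

Resultant of the distributed load: 1210.5 × 3.3 = 3994.65 lb at 3.85 ft from O.
ΣF_x = 0: O_x = 0.
ΣF_y = 0: O_y − 1210.5·3.3 − 2150 = 0 → O_y = 6145 lb.
ΣM about O: M_O − (1210.5·3.3)·3.85 − 2150·1.3 = 0 → M_O = 18170 lb·ft.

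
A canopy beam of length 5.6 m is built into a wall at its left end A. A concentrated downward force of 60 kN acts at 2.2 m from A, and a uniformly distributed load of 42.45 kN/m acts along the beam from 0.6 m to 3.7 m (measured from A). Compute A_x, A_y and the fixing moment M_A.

A_x = 0, A_y = 191.6 kN, M_A = 414.9 kN·m

Resultant of the distributed load: 42.45 × 3.1 = 131.595 kN at 2.15 m from A.
ΣF_x = 0: A_x = 0.
ΣF_y = 0: A_y − 60 − 42.45·3.1 = 0 → A_y = 191.6 kN.
ΣM about A: M_A − 60·2.2 − (42.45·3.1)·2.15 = 0 → M_A = 414.9 kN·m.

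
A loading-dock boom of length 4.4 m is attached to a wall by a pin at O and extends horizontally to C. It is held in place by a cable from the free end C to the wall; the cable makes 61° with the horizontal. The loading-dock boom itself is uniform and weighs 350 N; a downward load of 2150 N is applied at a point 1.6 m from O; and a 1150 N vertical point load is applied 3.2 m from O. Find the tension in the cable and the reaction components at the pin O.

T = 2050 N, O_x = 994.0 N, O_y = 1857 N

ΣM about O: T·sin61°·4.4 − 350·2.2 − 2150·1.6 − 1150·3.2 = 0 → T = 7890/(4.4·0.87462) = 2050.24 ≈ 2050 N.
ΣF_x = 0: O_x − T·cos61° = 0 → O_x = 2050.24 × 0.48481 = 994.0 N.
ΣF_y = 0: O_y + T·sin61° − 350 − 2150 − 1150 = 0 → O_y = 3650 − 2050.24 × 0.87462 = 1857 N.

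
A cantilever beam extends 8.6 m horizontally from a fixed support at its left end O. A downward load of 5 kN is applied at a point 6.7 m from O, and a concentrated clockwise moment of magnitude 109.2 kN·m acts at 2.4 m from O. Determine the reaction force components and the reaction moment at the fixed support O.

O_x = 0, O_y = 5.000 kN, M_O = 142.7 kN·m

ΣF_x = 0: O_x = 0.
ΣF_y = 0: O_y − 5 = 0 → O_y = 5.000 kN.
ΣM about O: M_O − 5·6.7 − 109.2 = 0 → M_O = 142.7 kN·m.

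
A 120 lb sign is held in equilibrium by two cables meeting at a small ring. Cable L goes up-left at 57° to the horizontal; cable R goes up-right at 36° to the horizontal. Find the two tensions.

T_L = 97.22 lb, T_R = 65.45 lb

ΣF_x = 0: −T_L·cos57° + T_R·cos36° = 0 → T_R = 0.673211·T_L.
ΣF_y = 0: T_L·sin57° + T_R·sin36° = 120.
Substitute: T_L·(0.838671 + 0.673211·0.587785) = 120 → T_L = 97.2152 ≈ 97.22 lb.
Then T_R = 0.673211 × 97.2152 = 65.45 lb.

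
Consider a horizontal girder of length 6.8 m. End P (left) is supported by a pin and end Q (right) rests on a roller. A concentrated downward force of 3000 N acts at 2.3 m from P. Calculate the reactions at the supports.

P_x = 0, P_y = 1985 N, Q_y = 1015 N

ΣM about P: Q_y·6.8 − 3000·2.3 = 0 → Q_y = 6900/6.8 = 1014.71 ≈ 1015 N.
ΣF_y = 0: P_y + 1014.71 − 3000 = 0 → P_y = 1985 N.
ΣF_x = 0: no horizontal applied forces, so P_x = 0.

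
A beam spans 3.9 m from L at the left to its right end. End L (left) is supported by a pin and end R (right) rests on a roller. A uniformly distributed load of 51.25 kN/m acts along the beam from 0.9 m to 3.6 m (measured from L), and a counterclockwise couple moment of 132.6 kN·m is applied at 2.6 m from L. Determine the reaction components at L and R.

Resultant of the distributed load: 51.25 × 2.7 = 138.375 kN at 2.25 m from L.
Taking moments about L: R_y·3.9 − (51.25·2.7)·2.25 + 132.6 = 0 → R_y = 178.74375/3.9 = 45.8317 ≈ 45.83 kN.
ΣF_y = 0: L_y + 45.8317 − 51.25·2.7 = 0 → L_y = 92.54 kN.
ΣF_x = 0: no horizontal applied forces, so L_x = 0.

L_x = 0, L_y = 92.54 kN, R_y = 45.83 kN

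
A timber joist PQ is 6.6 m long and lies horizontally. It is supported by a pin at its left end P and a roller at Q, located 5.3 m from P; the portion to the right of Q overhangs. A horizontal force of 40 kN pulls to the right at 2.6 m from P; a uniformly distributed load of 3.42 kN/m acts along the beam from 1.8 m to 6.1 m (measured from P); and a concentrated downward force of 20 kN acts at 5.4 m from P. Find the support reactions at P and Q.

P_x = -40.00 kN, P_y = 3.369 kN, Q_y = 31.34 kN

Resultant of the distributed load: 3.42 × 4.3 = 14.706 kN at 3.95 m from P.
ΣM about P: Q_y·5.3 − (3.42·4.3)·3.95 − 20·5.4 = 0 → Q_y = 166.0887/5.3 = 31.3375 ≈ 31.34 kN.
ΣF_y = 0: P_y + 31.3375 − 3.42·4.3 − 20 = 0 → P_y = 3.369 kN.
ΣF_x = 0: P_x + 40 = 0 → P_x = -40.00 kN.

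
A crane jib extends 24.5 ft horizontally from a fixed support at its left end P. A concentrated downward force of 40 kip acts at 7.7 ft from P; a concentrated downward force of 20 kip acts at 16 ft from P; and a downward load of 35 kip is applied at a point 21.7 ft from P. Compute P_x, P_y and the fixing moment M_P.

P_x = 0, P_y = 95.00 kip, M_P = 1388 kip·ft

ΣF_x = 0: P_x = 0.
ΣF_y = 0: P_y − 40 − 20 − 35 = 0 → P_y = 95.00 kip.
ΣM about P: M_P − 40·7.7 − 20·16 − 35·21.7 = 0 → M_P = 1388 kip·ft.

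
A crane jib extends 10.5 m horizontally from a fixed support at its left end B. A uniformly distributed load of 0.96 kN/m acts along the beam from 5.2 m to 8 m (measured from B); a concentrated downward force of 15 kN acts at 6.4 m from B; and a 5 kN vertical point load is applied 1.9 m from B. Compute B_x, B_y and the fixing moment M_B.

Resultant of the distributed load: 0.96 × 2.8 = 2.688 kN at 6.6 m from B.
ΣF_x = 0: B_x = 0.
ΣF_y = 0: B_y − 0.96·2.8 − 15 − 5 = 0 → B_y = 22.69 kN.
ΣM about B: M_B − (0.96·2.8)·6.6 − 15·6.4 − 5·1.9 = 0 → M_B = 123.2 kN·m.

B_x = 0, B_y = 22.69 kN, M_B = 123.2 kN·m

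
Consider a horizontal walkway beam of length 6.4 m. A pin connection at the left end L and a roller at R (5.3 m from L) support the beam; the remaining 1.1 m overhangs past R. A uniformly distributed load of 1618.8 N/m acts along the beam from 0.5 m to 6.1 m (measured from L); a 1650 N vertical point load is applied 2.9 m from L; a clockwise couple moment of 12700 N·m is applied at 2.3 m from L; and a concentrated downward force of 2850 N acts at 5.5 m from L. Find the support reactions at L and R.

Resultant of the distributed load: 1618.8 × 5.6 = 9065.28 N at 3.3 m from L.
ΣM about L: R_y·5.3 − (1618.8·5.6)·3.3 − 1650·2.9 − 12700 − 2850·5.5 = 0 → R_y = 63075.424/5.3 = 11901 ≈ 11900 N.
ΣF_y = 0: L_y + 11901 − 1618.8·5.6 − 1650 − 2850 = 0 → L_y = 1664 N.
ΣF_x = 0: no horizontal applied forces, so L_x = 0.

L_x = 0, L_y = 1664 N, R_y = 11900 N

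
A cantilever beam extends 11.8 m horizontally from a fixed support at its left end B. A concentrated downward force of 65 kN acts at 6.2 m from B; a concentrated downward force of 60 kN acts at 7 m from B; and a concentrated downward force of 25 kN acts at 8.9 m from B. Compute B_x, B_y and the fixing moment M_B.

B_x = 0, B_y = 150.0 kN, M_B = 1046 kN·m

ΣF_x = 0: B_x = 0.
ΣF_y = 0: B_y − 65 − 60 − 25 = 0 → B_y = 150.0 kN.
ΣM about B: M_B − 65·6.2 − 60·7 − 25·8.9 = 0 → M_B = 1046 kN·m.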